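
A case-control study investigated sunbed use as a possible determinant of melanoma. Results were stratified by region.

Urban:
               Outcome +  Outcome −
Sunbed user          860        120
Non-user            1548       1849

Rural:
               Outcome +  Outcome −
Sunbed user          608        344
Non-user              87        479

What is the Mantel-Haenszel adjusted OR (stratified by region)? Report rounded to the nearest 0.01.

8.93

OR_MH = Σ(aᵢdᵢ/nᵢ) / Σ(bᵢcᵢ/nᵢ), where nᵢ is the stratum total.
Stratum 1 (Urban): n = 4377; a·d/n = 860·1849/4377 = 363.2945; b·c/n = 120·1548/4377 = 42.4400
Stratum 2 (Rural): n = 1518; a·d/n = 608·479/1518 = 191.8524; b·c/n = 344·87/1518 = 19.7154
OR_MH = (363.2945 + 191.8524) / (42.4400 + 19.7154) = 555.1469 / 62.1554 = 8.93159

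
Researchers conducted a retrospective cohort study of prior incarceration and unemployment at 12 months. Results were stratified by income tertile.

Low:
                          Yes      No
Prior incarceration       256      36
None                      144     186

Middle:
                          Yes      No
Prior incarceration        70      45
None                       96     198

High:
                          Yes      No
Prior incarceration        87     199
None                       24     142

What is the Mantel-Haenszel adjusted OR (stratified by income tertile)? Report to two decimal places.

4.68

OR_MH = Σ(aᵢdᵢ/nᵢ) / Σ(bᵢcᵢ/nᵢ), where nᵢ is the stratum total.
Stratum 1 (Low): n = 622; a·d/n = 256·186/622 = 76.5531; b·c/n = 36·144/622 = 8.3344
Stratum 2 (Middle): n = 409; a·d/n = 70·198/409 = 33.8875; b·c/n = 45·96/409 = 10.5623
Stratum 3 (High): n = 452; a·d/n = 87·142/452 = 27.3319; b·c/n = 199·24/452 = 10.5664
OR_MH = (76.5531 + 33.8875 + 27.3319) / (8.3344 + 10.5623 + 10.5664) = 137.7724 / 29.4631 = 4.67610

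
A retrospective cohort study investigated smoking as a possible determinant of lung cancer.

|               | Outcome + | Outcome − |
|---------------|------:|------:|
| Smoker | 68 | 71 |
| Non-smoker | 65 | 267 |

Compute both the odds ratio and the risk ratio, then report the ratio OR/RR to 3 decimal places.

Cells: a = 68, b = 71, c = 65, d = 267.
OR = (68·267)/(71·65) = 18156/4615 = 3.93413
Risk in exposed = 68/139 = 0.48921; risk in unexposed = 65/332 = 0.19578; RR = 2.49873
OR/RR = 3.93413 / 2.49873 = 1.57445
The outcome is not rare, so the OR lies further from 1 than the RR.

1.574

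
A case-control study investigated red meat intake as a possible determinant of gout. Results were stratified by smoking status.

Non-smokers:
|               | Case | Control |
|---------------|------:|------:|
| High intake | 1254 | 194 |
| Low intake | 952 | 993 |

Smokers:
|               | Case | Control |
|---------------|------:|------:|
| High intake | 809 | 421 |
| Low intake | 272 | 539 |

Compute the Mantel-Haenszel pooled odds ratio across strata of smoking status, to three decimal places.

OR_MH = Σ(aᵢdᵢ/nᵢ) / Σ(bᵢcᵢ/nᵢ), where nᵢ is the stratum total.
Stratum 1 (Non-smokers): n = 3393; a·d/n = 1254·993/3393 = 366.9973; b·c/n = 194·952/3393 = 54.4321
Stratum 2 (Smokers): n = 2041; a·d/n = 809·539/2041 = 213.6458; b·c/n = 421·272/2041 = 56.1058
OR_MH = (366.9973 + 213.6458) / (54.4321 + 56.1058) = 580.6431 / 110.5379 = 5.25289

5.253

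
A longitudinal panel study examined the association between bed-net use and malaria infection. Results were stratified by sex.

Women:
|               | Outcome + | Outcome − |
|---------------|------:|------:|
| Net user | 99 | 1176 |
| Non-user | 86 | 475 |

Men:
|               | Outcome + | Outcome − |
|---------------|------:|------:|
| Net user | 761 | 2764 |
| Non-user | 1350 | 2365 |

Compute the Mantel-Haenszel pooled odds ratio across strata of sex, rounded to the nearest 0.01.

0.48

OR_MH = Σ(aᵢdᵢ/nᵢ) / Σ(bᵢcᵢ/nᵢ), where nᵢ is the stratum total.
Stratum 1 (Women): n = 1836; a·d/n = 99·475/1836 = 25.6127; b·c/n = 1176·86/1836 = 55.0850
Stratum 2 (Men): n = 7240; a·d/n = 761·2365/7240 = 248.5863; b·c/n = 2764·1350/7240 = 515.3867
OR_MH = (25.6127 + 248.5863) / (55.0850 + 515.3867) = 274.1991 / 570.4717 = 0.48065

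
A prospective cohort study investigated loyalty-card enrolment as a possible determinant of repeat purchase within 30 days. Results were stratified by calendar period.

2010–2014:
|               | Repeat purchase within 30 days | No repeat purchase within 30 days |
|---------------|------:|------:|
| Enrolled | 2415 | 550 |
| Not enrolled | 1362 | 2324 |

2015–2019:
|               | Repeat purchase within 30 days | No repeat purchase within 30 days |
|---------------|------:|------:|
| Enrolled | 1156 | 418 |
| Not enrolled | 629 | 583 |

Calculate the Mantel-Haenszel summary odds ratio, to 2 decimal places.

5.25

OR_MH = Σ(aᵢdᵢ/nᵢ) / Σ(bᵢcᵢ/nᵢ), where nᵢ is the stratum total.
Stratum 1 (2010–2014): n = 6651; a·d/n = 2415·2324/6651 = 843.8521; b·c/n = 550·1362/6651 = 112.6297
Stratum 2 (2015–2019): n = 2786; a·d/n = 1156·583/2786 = 241.9052; b·c/n = 418·629/2786 = 94.3726
OR_MH = (843.8521 + 241.9052) / (112.6297 + 94.3726) = 1085.7573 / 207.0023 = 5.24515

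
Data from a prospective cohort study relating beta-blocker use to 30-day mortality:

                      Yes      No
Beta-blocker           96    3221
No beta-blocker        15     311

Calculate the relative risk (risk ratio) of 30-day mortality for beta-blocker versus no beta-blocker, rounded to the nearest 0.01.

0.63

Cells: a = 96, b = 3221, c = 15, d = 311.
Risk in exposed = 96/3317 = 0.02894; risk in unexposed = 15/326 = 0.04601.
RR = 0.02894 / 0.04601 = 0.62900
The risk is 37% lower among the exposed than among the unexposed.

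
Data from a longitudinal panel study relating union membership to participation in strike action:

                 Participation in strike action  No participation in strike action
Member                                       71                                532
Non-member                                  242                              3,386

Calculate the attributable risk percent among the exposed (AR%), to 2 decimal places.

Cells: a = 71, b = 532, c = 242, d = 3386.
Risk in exposed = 71/603 = 0.11774; risk in unexposed = 242/3628 = 0.06670.
RR = 0.11774/0.06670 = 1.76520
AR% = (RR − 1)/RR × 100 = (1.76520 − 1)/1.76520 × 100 = 43.3491%

43.35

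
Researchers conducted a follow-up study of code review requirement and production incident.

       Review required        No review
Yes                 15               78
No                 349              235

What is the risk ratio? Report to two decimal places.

0.17

Reading the table with exposure as columns: a = 15 (Review required, case), b = 349 (Review required, non-case), c = 78 (No review, case), d = 235.
Risk in exposed = 15/364 = 0.04121; risk in unexposed = 78/313 = 0.24920.
RR = 0.04121 / 0.24920 = 0.16536
The risk is 83% lower among the exposed than among the unexposed.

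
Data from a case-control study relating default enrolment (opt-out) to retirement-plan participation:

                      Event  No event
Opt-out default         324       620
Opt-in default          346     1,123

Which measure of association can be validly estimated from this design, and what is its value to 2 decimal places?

Cells: a = 324, b = 620, c = 346, d = 1123.
This is a case-control study: participants were sampled on outcome status, so risks in the source population cannot be estimated directly — relative risk is not valid here. The odds ratio is the appropriate measure.
OR = (a·d)/(b·c) = (324 × 1123) / (620 × 346) = 363852 / 214520 = 1.69612

1.70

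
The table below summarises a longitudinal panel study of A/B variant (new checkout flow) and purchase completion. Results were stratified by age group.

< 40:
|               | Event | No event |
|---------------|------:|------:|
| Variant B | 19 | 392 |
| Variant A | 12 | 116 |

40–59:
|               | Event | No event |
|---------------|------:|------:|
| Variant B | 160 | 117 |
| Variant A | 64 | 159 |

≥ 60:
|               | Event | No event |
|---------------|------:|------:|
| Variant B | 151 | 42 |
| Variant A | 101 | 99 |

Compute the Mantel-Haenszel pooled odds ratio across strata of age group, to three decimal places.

2.696

OR_MH = Σ(aᵢdᵢ/nᵢ) / Σ(bᵢcᵢ/nᵢ), where nᵢ is the stratum total.
Stratum 1 (< 40): n = 539; a·d/n = 19·116/539 = 4.0891; b·c/n = 392·12/539 = 8.7273
Stratum 2 (40–59): n = 500; a·d/n = 160·159/500 = 50.8800; b·c/n = 117·64/500 = 14.9760
Stratum 3 (≥ 60): n = 393; a·d/n = 151·99/393 = 38.0382; b·c/n = 42·101/393 = 10.7939
OR_MH = (4.0891 + 50.8800 + 38.0382) / (8.7273 + 14.9760 + 10.7939) = 93.0072 / 34.4972 = 2.69608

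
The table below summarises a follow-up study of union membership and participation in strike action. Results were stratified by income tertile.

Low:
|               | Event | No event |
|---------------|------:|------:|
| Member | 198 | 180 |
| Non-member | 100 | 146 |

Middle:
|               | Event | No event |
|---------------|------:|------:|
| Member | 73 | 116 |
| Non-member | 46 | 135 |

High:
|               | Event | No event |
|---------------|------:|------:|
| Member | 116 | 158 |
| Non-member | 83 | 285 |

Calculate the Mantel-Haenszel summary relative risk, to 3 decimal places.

RR_MH = Σ(aᵢ·n₀ᵢ/nᵢ) / Σ(cᵢ·n₁ᵢ/nᵢ), with n₁ᵢ = aᵢ+bᵢ (exposed), n₀ᵢ = cᵢ+dᵢ (unexposed), nᵢ = n₁ᵢ+n₀ᵢ.
Stratum 1 (Low): n₁ = 378, n₀ = 246, n = 624; a·n₀/n = 198·246/624 = 78.0577; c·n₁/n = 100·378/624 = 60.5769
Stratum 2 (Middle): n₁ = 189, n₀ = 181, n = 370; a·n₀/n = 73·181/370 = 35.7108; c·n₁/n = 46·189/370 = 23.4973
Stratum 3 (High): n₁ = 274, n₀ = 368, n = 642; a·n₀/n = 116·368/642 = 66.4922; c·n₁/n = 83·274/642 = 35.4237
RR_MH = (78.0577 + 35.7108 + 66.4922) / (60.5769 + 23.4973 + 35.4237) = 180.2607 / 119.4979 = 1.50848

1.508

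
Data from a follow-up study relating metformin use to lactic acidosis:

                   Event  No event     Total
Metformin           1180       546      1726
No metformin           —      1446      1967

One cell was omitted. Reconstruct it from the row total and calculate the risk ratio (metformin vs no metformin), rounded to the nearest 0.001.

The missing cell is in the unexposed row: 1967 − 1446 = 521.
So a = 1180, b = 546, c = 521, d = 1446.
RR = [a/(a+b)] / [c/(c+d)] = (1180/1726) / (521/1967) = 0.68366/0.26487 = 2.58112

2.581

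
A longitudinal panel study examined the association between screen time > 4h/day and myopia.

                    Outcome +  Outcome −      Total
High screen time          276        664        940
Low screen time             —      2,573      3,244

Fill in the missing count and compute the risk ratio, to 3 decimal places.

The missing cell is in the unexposed row: 3244 − 2573 = 671.
So a = 276, b = 664, c = 671, d = 2573.
RR = [a/(a+b)] / [c/(c+d)] = (276/940) / (671/3244) = 0.29362/0.20684 = 1.41951

1.420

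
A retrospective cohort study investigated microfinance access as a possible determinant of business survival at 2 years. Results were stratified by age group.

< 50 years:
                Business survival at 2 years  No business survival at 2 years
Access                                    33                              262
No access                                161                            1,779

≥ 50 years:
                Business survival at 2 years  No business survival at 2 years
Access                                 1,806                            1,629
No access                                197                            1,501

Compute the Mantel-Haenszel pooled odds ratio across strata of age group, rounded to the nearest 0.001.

OR_MH = Σ(aᵢdᵢ/nᵢ) / Σ(bᵢcᵢ/nᵢ), where nᵢ is the stratum total.
Stratum 1 (< 50 years): n = 2235; a·d/n = 33·1779/2235 = 26.2671; b·c/n = 262·161/2235 = 18.8734
Stratum 2 (≥ 50 years): n = 5133; a·d/n = 1806·1501/5133 = 528.1134; b·c/n = 1629·197/5133 = 62.5196
OR_MH = (26.2671 + 528.1134) / (18.8734 + 62.5196) = 554.3805 / 81.3930 = 6.81116

6.811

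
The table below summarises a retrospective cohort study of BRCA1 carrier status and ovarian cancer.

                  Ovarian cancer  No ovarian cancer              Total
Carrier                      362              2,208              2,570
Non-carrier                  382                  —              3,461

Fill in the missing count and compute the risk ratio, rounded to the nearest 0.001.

1.276

The missing cell is in the unexposed row: 3461 − 382 = 3079.
So a = 362, b = 2208, c = 382, d = 3079.
RR = [a/(a+b)] / [c/(c+d)] = (362/2570) / (382/3461) = 0.14086/0.11037 = 1.27619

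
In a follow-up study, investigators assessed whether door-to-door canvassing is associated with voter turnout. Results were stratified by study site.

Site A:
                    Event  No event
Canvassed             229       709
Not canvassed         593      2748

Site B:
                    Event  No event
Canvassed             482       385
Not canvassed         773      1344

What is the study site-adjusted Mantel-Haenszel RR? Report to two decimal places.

1.47

RR_MH = Σ(aᵢ·n₀ᵢ/nᵢ) / Σ(cᵢ·n₁ᵢ/nᵢ), with n₁ᵢ = aᵢ+bᵢ (exposed), n₀ᵢ = cᵢ+dᵢ (unexposed), nᵢ = n₁ᵢ+n₀ᵢ.
Stratum 1 (Site A): n₁ = 938, n₀ = 3341, n = 4279; a·n₀/n = 229·3341/4279 = 178.8009; c·n₁/n = 593·938/4279 = 129.9916
Stratum 2 (Site B): n₁ = 867, n₀ = 2117, n = 2984; a·n₀/n = 482·2117/2984 = 341.9551; c·n₁/n = 773·867/2984 = 224.5948
RR_MH = (178.8009 + 341.9551) / (129.9916 + 224.5948) = 520.7560 / 354.5864 = 1.46863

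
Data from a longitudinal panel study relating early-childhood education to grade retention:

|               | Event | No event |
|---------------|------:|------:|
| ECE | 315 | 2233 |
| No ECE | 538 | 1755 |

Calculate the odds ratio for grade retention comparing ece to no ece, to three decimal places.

0.460

Cells: a = 315, b = 2233, c = 538, d = 1755.
OR = (a·d)/(b·c) = (315 × 1755) / (2233 × 538) = 552825 / 1201354 = 0.46017
Exposure is associated with lower odds of grade retention (OR = 0.46 < 1).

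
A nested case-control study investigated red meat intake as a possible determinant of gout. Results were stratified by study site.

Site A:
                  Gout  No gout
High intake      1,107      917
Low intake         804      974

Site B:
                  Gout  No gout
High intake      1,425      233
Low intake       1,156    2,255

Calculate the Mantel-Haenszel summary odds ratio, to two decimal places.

OR_MH = Σ(aᵢdᵢ/nᵢ) / Σ(bᵢcᵢ/nᵢ), where nᵢ is the stratum total.
Stratum 1 (Site A): n = 3802; a·d/n = 1107·974/3802 = 283.5923; b·c/n = 917·804/3802 = 193.9158
Stratum 2 (Site B): n = 5069; a·d/n = 1425·2255/5069 = 633.9268; b·c/n = 233·1156/5069 = 53.1363
OR_MH = (283.5923 + 633.9268) / (193.9158 + 53.1363) = 917.5191 / 247.0522 = 3.71387

3.71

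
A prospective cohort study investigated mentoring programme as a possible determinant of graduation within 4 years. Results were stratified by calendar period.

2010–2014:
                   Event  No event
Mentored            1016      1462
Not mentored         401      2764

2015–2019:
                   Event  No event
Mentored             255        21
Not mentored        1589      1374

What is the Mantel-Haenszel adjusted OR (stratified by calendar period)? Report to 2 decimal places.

OR_MH = Σ(aᵢdᵢ/nᵢ) / Σ(bᵢcᵢ/nᵢ), where nᵢ is the stratum total.
Stratum 1 (2010–2014): n = 5643; a·d/n = 1016·2764/5643 = 497.6474; b·c/n = 1462·401/5643 = 103.8919
Stratum 2 (2015–2019): n = 3239; a·d/n = 255·1374/3239 = 108.1723; b·c/n = 21·1589/3239 = 10.3023
OR_MH = (497.6474 + 108.1723) / (103.8919 + 10.3023) = 605.8196 / 114.1942 = 5.30517

5.31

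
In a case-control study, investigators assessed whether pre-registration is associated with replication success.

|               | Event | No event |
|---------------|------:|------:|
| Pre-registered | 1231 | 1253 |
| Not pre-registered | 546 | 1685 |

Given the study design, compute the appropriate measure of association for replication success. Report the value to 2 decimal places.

3.03

Cells: a = 1231, b = 1253, c = 546, d = 1685.
This is a case-control study: participants were sampled on outcome status, so risks in the source population cannot be estimated directly — relative risk is not valid here. The odds ratio is the appropriate measure.
OR = (a·d)/(b·c) = (1231 × 1685) / (1253 × 546) = 2074235 / 684138 = 3.03190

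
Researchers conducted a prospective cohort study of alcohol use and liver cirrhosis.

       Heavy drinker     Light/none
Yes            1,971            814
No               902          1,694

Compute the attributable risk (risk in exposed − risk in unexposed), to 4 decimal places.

Reading the table with exposure as columns: a = 1971 (Heavy drinker, case), b = 902 (Heavy drinker, non-case), c = 814 (Light/none, case), d = 1694.
Risk in exposed = 1971/2873 = 0.686042; risk in unexposed = 814/2508 = 0.324561.
Risk difference = 0.686042 − 0.324561 = 0.361481

0.3615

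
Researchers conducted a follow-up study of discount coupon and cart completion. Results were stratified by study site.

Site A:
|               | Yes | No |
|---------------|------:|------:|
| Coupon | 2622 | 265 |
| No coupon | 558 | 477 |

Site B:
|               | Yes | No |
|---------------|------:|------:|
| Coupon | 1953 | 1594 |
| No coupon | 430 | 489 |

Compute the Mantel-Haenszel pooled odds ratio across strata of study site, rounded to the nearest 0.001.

2.787

OR_MH = Σ(aᵢdᵢ/nᵢ) / Σ(bᵢcᵢ/nᵢ), where nᵢ is the stratum total.
Stratum 1 (Site A): n = 3922; a·d/n = 2622·477/3922 = 318.8919; b·c/n = 265·558/3922 = 37.7027
Stratum 2 (Site B): n = 4466; a·d/n = 1953·489/4466 = 213.8417; b·c/n = 1594·430/4466 = 153.4751
OR_MH = (318.8919 + 213.8417) / (37.7027 + 153.4751) = 532.7336 / 191.1778 = 2.78659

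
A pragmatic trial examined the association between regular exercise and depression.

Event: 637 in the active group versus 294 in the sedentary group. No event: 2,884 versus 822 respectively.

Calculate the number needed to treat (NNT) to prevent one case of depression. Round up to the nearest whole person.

13

Risk in treated group = 637/3521 = 0.18091; risk in control = 294/1116 = 0.26344.
Absolute risk reduction = 0.26344 − 0.18091 = 0.08253
NNT = 1 / ARR = 1 / 0.08253 = 12.117 → round up → 13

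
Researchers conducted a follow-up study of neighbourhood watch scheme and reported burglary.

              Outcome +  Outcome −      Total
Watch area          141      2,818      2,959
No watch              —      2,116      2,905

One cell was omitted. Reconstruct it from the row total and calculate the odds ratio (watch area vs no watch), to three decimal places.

0.134

The missing cell is in the unexposed row: 2905 − 2116 = 789.
So a = 141, b = 2818, c = 789, d = 2116.
OR = (a·d)/(b·c) = (141 × 2116) / (2818 × 789) = 298356 / 2223402 = 0.13419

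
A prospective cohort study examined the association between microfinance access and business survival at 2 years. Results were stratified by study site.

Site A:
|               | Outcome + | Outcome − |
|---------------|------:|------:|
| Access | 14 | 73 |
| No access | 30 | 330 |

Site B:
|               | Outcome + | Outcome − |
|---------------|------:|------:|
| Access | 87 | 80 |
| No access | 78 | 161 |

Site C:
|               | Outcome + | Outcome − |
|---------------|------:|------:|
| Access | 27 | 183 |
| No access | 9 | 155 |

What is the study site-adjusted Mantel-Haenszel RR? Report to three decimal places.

1.730

RR_MH = Σ(aᵢ·n₀ᵢ/nᵢ) / Σ(cᵢ·n₁ᵢ/nᵢ), with n₁ᵢ = aᵢ+bᵢ (exposed), n₀ᵢ = cᵢ+dᵢ (unexposed), nᵢ = n₁ᵢ+n₀ᵢ.
Stratum 1 (Site A): n₁ = 87, n₀ = 360, n = 447; a·n₀/n = 14·360/447 = 11.2752; c·n₁/n = 30·87/447 = 5.8389
Stratum 2 (Site B): n₁ = 167, n₀ = 239, n = 406; a·n₀/n = 87·239/406 = 51.2143; c·n₁/n = 78·167/406 = 32.0837
Stratum 3 (Site C): n₁ = 210, n₀ = 164, n = 374; a·n₀/n = 27·164/374 = 11.8396; c·n₁/n = 9·210/374 = 5.0535
RR_MH = (11.2752 + 51.2143 + 11.8396) / (5.8389 + 32.0837 + 5.0535) = 74.3290 / 42.9761 = 1.72954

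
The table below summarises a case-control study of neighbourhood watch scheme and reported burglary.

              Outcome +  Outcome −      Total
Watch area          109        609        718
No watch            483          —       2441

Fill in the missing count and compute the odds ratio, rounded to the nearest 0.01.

The missing cell is in the unexposed row: 2441 − 483 = 1958.
So a = 109, b = 609, c = 483, d = 1958.
OR = (a·d)/(b·c) = (109 × 1958) / (609 × 483) = 213422 / 294147 = 0.72556

0.73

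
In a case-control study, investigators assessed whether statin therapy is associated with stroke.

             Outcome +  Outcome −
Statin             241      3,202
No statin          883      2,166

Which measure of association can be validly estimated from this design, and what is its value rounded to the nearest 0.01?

0.18

Cells: a = 241, b = 3202, c = 883, d = 2166.
This is a case-control study: participants were sampled on outcome status, so risks in the source population cannot be estimated directly — relative risk is not valid here. The odds ratio is the appropriate measure.
OR = (a·d)/(b·c) = (241 × 2166) / (3202 × 883) = 522006 / 2827366 = 0.18463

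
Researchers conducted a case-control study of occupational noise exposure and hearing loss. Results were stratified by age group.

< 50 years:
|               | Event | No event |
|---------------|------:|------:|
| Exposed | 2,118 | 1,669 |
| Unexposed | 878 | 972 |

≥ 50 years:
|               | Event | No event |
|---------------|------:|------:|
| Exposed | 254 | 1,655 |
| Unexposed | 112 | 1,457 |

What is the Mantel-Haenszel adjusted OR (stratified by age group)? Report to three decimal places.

1.506

OR_MH = Σ(aᵢdᵢ/nᵢ) / Σ(bᵢcᵢ/nᵢ), where nᵢ is the stratum total.
Stratum 1 (< 50 years): n = 5637; a·d/n = 2118·972/5637 = 365.2113; b·c/n = 1669·878/5637 = 259.9578
Stratum 2 (≥ 50 years): n = 3478; a·d/n = 254·1457/3478 = 106.4054; b·c/n = 1655·112/3478 = 53.2950
OR_MH = (365.2113 + 106.4054) / (259.9578 + 53.2950) = 471.6167 / 313.2528 = 1.50555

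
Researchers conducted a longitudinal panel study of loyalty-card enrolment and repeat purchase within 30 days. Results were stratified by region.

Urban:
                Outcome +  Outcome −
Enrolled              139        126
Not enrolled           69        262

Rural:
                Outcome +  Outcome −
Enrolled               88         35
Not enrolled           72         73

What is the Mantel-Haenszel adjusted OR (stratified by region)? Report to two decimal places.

OR_MH = Σ(aᵢdᵢ/nᵢ) / Σ(bᵢcᵢ/nᵢ), where nᵢ is the stratum total.
Stratum 1 (Urban): n = 596; a·d/n = 139·262/596 = 61.1040; b·c/n = 126·69/596 = 14.5872
Stratum 2 (Rural): n = 268; a·d/n = 88·73/268 = 23.9701; b·c/n = 35·72/268 = 9.4030
OR_MH = (61.1040 + 23.9701) / (14.5872 + 9.4030) = 85.0742 / 23.9902 = 3.54620

3.55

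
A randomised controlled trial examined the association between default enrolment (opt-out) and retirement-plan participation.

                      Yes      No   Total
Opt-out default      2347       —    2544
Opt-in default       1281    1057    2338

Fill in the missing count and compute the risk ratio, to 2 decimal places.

The missing cell is in the exposed row: 2544 − 2347 = 197.
So a = 2347, b = 197, c = 1281, d = 1057.
RR = [a/(a+b)] / [c/(c+d)] = (2347/2544) / (1281/2338) = 0.92256/0.54790 = 1.68380

1.68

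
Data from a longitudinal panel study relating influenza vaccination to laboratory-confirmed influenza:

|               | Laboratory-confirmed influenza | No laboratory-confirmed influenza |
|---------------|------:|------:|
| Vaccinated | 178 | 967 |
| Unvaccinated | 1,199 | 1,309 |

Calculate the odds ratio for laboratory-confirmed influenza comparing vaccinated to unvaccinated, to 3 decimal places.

0.201

Cells: a = 178, b = 967, c = 1199, d = 1309.
OR = (a·d)/(b·c) = (178 × 1309) / (967 × 1199) = 233002 / 1159433 = 0.20096
Exposure is associated with lower odds of laboratory-confirmed influenza (OR = 0.20 < 1).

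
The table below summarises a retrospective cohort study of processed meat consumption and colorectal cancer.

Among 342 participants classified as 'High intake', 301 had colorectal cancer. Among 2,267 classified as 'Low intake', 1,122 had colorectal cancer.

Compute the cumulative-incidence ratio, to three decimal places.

1.778

From the description: a = 301, b = 41, c = 1122, d = 1145.
Risk in exposed = 301/342 = 0.88012; risk in unexposed = 1122/2267 = 0.49493.
RR = 0.88012 / 0.49493 = 1.77828
The risk among the exposed is 1.78 times that among the unexposed.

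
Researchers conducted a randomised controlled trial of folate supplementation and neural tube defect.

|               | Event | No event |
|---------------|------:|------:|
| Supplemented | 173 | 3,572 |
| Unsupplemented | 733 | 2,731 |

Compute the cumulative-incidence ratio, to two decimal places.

Cells: a = 173, b = 3572, c = 733, d = 2731.
Risk in exposed = 173/3745 = 0.04619; risk in unexposed = 733/3464 = 0.21161.
RR = 0.04619 / 0.21161 = 0.21831
The risk is 78% lower among the exposed than among the unexposed.

0.22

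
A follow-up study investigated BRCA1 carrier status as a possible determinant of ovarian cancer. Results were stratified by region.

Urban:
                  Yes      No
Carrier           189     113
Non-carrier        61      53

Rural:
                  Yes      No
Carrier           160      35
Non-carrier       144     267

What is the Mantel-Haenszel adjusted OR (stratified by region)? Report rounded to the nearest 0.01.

3.80

OR_MH = Σ(aᵢdᵢ/nᵢ) / Σ(bᵢcᵢ/nᵢ), where nᵢ is the stratum total.
Stratum 1 (Urban): n = 416; a·d/n = 189·53/416 = 24.0793; b·c/n = 113·61/416 = 16.5697
Stratum 2 (Rural): n = 606; a·d/n = 160·267/606 = 70.4950; b·c/n = 35·144/606 = 8.3168
OR_MH = (24.0793 + 70.4950) / (16.5697 + 8.3168) = 94.5744 / 24.8865 = 3.80022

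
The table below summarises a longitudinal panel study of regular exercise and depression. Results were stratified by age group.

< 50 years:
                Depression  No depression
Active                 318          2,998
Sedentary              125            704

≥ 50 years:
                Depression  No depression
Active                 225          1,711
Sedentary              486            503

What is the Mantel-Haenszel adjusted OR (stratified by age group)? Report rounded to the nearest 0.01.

OR_MH = Σ(aᵢdᵢ/nᵢ) / Σ(bᵢcᵢ/nᵢ), where nᵢ is the stratum total.
Stratum 1 (< 50 years): n = 4145; a·d/n = 318·704/4145 = 54.0101; b·c/n = 2998·125/4145 = 90.4101
Stratum 2 (≥ 50 years): n = 2925; a·d/n = 225·503/2925 = 38.6923; b·c/n = 1711·486/2925 = 284.2892
OR_MH = (54.0101 + 38.6923) / (90.4101 + 284.2892) = 92.7024 / 374.6994 = 0.24740

0.25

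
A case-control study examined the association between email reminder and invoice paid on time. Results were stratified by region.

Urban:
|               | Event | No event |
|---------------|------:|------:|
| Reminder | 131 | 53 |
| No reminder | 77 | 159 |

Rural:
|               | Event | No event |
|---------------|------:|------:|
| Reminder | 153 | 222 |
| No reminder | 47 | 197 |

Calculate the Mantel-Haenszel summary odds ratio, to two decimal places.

3.70

OR_MH = Σ(aᵢdᵢ/nᵢ) / Σ(bᵢcᵢ/nᵢ), where nᵢ is the stratum total.
Stratum 1 (Urban): n = 420; a·d/n = 131·159/420 = 49.5929; b·c/n = 53·77/420 = 9.7167
Stratum 2 (Rural): n = 619; a·d/n = 153·197/619 = 48.6931; b·c/n = 222·47/619 = 16.8562
OR_MH = (49.5929 + 48.6931) / (9.7167 + 16.8562) = 98.2859 / 26.5729 = 3.69873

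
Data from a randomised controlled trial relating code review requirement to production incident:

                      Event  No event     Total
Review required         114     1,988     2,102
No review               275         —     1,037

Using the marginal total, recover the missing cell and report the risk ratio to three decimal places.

The missing cell is in the unexposed row: 1037 − 275 = 762.
So a = 114, b = 1988, c = 275, d = 762.
RR = [a/(a+b)] / [c/(c+d)] = (114/2102) / (275/1037) = 0.05423/0.26519 = 0.20451

0.205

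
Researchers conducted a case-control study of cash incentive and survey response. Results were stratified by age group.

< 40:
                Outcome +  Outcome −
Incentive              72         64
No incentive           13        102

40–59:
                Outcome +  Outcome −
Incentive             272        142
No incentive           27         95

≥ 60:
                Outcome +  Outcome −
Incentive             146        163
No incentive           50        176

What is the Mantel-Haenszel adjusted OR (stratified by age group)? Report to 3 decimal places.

4.883

OR_MH = Σ(aᵢdᵢ/nᵢ) / Σ(bᵢcᵢ/nᵢ), where nᵢ is the stratum total.
Stratum 1 (< 40): n = 251; a·d/n = 72·102/251 = 29.2590; b·c/n = 64·13/251 = 3.3147
Stratum 2 (40–59): n = 536; a·d/n = 272·95/536 = 48.2090; b·c/n = 142·27/536 = 7.1530
Stratum 3 (≥ 60): n = 535; a·d/n = 146·176/535 = 48.0299; b·c/n = 163·50/535 = 15.2336
OR_MH = (29.2590 + 48.2090 + 48.0299) / (3.3147 + 7.1530 + 15.2336) = 125.4978 / 25.7014 = 4.88292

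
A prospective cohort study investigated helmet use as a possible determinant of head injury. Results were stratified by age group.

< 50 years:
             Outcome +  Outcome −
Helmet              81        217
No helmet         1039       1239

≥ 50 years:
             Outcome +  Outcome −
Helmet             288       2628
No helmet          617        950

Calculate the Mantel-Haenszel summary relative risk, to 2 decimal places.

0.33

RR_MH = Σ(aᵢ·n₀ᵢ/nᵢ) / Σ(cᵢ·n₁ᵢ/nᵢ), with n₁ᵢ = aᵢ+bᵢ (exposed), n₀ᵢ = cᵢ+dᵢ (unexposed), nᵢ = n₁ᵢ+n₀ᵢ.
Stratum 1 (< 50 years): n₁ = 298, n₀ = 2278, n = 2576; a·n₀/n = 81·2278/2576 = 71.6297; c·n₁/n = 1039·298/2576 = 120.1949
Stratum 2 (≥ 50 years): n₁ = 2916, n₀ = 1567, n = 4483; a·n₀/n = 288·1567/4483 = 100.6683; c·n₁/n = 617·2916/4483 = 401.3321
RR_MH = (71.6297 + 100.6683) / (120.1949 + 401.3321) = 172.2980 / 521.5270 = 0.33037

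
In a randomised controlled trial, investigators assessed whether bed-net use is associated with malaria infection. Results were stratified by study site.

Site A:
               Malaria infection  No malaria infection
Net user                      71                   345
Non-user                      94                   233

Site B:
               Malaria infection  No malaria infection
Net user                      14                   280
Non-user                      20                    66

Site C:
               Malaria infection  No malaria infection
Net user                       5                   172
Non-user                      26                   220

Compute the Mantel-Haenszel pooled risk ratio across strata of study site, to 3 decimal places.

0.473

RR_MH = Σ(aᵢ·n₀ᵢ/nᵢ) / Σ(cᵢ·n₁ᵢ/nᵢ), with n₁ᵢ = aᵢ+bᵢ (exposed), n₀ᵢ = cᵢ+dᵢ (unexposed), nᵢ = n₁ᵢ+n₀ᵢ.
Stratum 1 (Site A): n₁ = 416, n₀ = 327, n = 743; a·n₀/n = 71·327/743 = 31.2476; c·n₁/n = 94·416/743 = 52.6299
Stratum 2 (Site B): n₁ = 294, n₀ = 86, n = 380; a·n₀/n = 14·86/380 = 3.1684; c·n₁/n = 20·294/380 = 15.4737
Stratum 3 (Site C): n₁ = 177, n₀ = 246, n = 423; a·n₀/n = 5·246/423 = 2.9078; c·n₁/n = 26·177/423 = 10.8794
RR_MH = (31.2476 + 3.1684 + 2.9078) / (52.6299 + 15.4737 + 10.8794) = 37.3239 / 78.9830 = 0.47256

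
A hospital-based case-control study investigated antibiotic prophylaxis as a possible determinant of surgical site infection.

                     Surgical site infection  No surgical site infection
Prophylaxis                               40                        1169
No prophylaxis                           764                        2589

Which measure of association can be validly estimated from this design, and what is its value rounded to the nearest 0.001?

Cells: a = 40, b = 1169, c = 764, d = 2589.
This is a hospital-based case-control study: participants were sampled on outcome status, so risks in the source population cannot be estimated directly — relative risk is not valid here. The odds ratio is the appropriate measure.
OR = (a·d)/(b·c) = (40 × 2589) / (1169 × 764) = 103560 / 893116 = 0.11595

0.116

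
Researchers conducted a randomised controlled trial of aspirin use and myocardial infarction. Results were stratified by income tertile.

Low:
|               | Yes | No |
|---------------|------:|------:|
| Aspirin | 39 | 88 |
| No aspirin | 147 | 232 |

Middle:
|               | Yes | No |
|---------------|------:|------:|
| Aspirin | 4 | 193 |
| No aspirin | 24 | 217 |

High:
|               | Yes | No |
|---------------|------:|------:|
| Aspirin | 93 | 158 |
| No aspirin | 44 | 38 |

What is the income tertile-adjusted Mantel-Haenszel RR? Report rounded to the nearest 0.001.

0.672

RR_MH = Σ(aᵢ·n₀ᵢ/nᵢ) / Σ(cᵢ·n₁ᵢ/nᵢ), with n₁ᵢ = aᵢ+bᵢ (exposed), n₀ᵢ = cᵢ+dᵢ (unexposed), nᵢ = n₁ᵢ+n₀ᵢ.
Stratum 1 (Low): n₁ = 127, n₀ = 379, n = 506; a·n₀/n = 39·379/506 = 29.2115; c·n₁/n = 147·127/506 = 36.8953
Stratum 2 (Middle): n₁ = 197, n₀ = 241, n = 438; a·n₀/n = 4·241/438 = 2.2009; c·n₁/n = 24·197/438 = 10.7945
Stratum 3 (High): n₁ = 251, n₀ = 82, n = 333; a·n₀/n = 93·82/333 = 22.9009; c·n₁/n = 44·251/333 = 33.1652
RR_MH = (29.2115 + 2.2009 + 22.9009) / (36.8953 + 10.7945 + 33.1652) = 54.3133 / 80.8549 = 0.67174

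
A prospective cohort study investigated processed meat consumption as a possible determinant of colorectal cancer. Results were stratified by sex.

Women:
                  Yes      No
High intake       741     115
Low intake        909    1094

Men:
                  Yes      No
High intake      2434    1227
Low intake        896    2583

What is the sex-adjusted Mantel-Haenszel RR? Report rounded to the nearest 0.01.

RR_MH = Σ(aᵢ·n₀ᵢ/nᵢ) / Σ(cᵢ·n₁ᵢ/nᵢ), with n₁ᵢ = aᵢ+bᵢ (exposed), n₀ᵢ = cᵢ+dᵢ (unexposed), nᵢ = n₁ᵢ+n₀ᵢ.
Stratum 1 (Women): n₁ = 856, n₀ = 2003, n = 2859; a·n₀/n = 741·2003/2859 = 519.1406; c·n₁/n = 909·856/2859 = 272.1595
Stratum 2 (Men): n₁ = 3661, n₀ = 3479, n = 7140; a·n₀/n = 2434·3479/7140 = 1185.9784; c·n₁/n = 896·3661/7140 = 459.4196
RR_MH = (519.1406 + 1185.9784) / (272.1595 + 459.4196) = 1705.1190 / 731.5791 = 2.33074

2.33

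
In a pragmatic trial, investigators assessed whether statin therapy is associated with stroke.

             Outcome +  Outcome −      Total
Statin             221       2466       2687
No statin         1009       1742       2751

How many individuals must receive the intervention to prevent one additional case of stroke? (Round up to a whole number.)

4

Risk in treated group = 221/2687 = 0.08225; risk in control = 1009/2751 = 0.36678.
Absolute risk reduction = 0.36678 − 0.08225 = 0.28453
NNT = 1 / ARR = 1 / 0.28453 = 3.515 → round up → 4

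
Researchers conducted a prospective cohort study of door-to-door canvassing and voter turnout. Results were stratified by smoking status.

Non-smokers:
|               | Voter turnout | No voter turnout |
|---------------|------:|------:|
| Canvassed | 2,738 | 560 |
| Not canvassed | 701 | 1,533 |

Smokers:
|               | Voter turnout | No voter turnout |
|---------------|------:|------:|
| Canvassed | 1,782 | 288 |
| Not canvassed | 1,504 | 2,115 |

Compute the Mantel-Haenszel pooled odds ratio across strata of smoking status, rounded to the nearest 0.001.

OR_MH = Σ(aᵢdᵢ/nᵢ) / Σ(bᵢcᵢ/nᵢ), where nᵢ is the stratum total.
Stratum 1 (Non-smokers): n = 5532; a·d/n = 2738·1533/5532 = 758.7408; b·c/n = 560·701/5532 = 70.9617
Stratum 2 (Smokers): n = 5689; a·d/n = 1782·2115/5689 = 662.4943; b·c/n = 288·1504/5689 = 76.1385
OR_MH = (758.7408 + 662.4943) / (70.9617 + 76.1385) = 1421.2351 / 147.1002 = 9.66168

9.662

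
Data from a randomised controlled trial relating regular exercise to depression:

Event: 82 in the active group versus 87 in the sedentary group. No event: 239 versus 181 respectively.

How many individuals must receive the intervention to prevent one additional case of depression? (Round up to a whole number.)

15

Risk in treated group = 82/321 = 0.25545; risk in control = 87/268 = 0.32463.
Absolute risk reduction = 0.32463 − 0.25545 = 0.06918
NNT = 1 / ARR = 1 / 0.06918 = 14.456 → round up → 15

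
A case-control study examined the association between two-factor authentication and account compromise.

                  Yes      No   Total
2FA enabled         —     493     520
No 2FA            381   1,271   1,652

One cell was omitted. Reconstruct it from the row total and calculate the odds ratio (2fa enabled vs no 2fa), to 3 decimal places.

0.183

The missing cell is in the exposed row: 520 − 493 = 27.
So a = 27, b = 493, c = 381, d = 1271.
OR = (a·d)/(b·c) = (27 × 1271) / (493 × 381) = 34317 / 187833 = 0.18270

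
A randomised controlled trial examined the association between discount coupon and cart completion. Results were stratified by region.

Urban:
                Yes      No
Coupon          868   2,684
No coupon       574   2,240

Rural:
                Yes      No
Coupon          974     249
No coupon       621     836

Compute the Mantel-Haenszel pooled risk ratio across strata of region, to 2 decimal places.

RR_MH = Σ(aᵢ·n₀ᵢ/nᵢ) / Σ(cᵢ·n₁ᵢ/nᵢ), with n₁ᵢ = aᵢ+bᵢ (exposed), n₀ᵢ = cᵢ+dᵢ (unexposed), nᵢ = n₁ᵢ+n₀ᵢ.
Stratum 1 (Urban): n₁ = 3552, n₀ = 2814, n = 6366; a·n₀/n = 868·2814/6366 = 383.6871; c·n₁/n = 574·3552/6366 = 320.2714
Stratum 2 (Rural): n₁ = 1223, n₀ = 1457, n = 2680; a·n₀/n = 974·1457/2680 = 529.5216; c·n₁/n = 621·1223/2680 = 283.3892
RR_MH = (383.6871 + 529.5216) / (320.2714 + 283.3892) = 913.2087 / 603.6606 = 1.51278

1.51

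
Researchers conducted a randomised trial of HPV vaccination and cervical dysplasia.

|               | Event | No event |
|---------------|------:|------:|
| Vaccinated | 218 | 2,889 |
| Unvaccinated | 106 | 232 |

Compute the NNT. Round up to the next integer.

Risk in treated group = 218/3107 = 0.07016; risk in control = 106/338 = 0.31361.
Absolute risk reduction = 0.31361 − 0.07016 = 0.24345
NNT = 1 / ARR = 1 / 0.24345 = 4.108 → round up → 5

5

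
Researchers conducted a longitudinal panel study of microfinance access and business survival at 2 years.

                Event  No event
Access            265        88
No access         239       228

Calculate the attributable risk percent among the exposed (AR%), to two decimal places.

31.83

Cells: a = 265, b = 88, c = 239, d = 228.
Risk in exposed = 265/353 = 0.75071; risk in unexposed = 239/467 = 0.51178.
RR = 0.75071/0.51178 = 1.46687
AR% = (RR − 1)/RR × 100 = (1.46687 − 1)/1.46687 × 100 = 31.8274%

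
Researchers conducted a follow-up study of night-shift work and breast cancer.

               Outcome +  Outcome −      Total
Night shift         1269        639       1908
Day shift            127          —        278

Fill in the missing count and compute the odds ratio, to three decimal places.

The missing cell is in the unexposed row: 278 − 127 = 151.
So a = 1269, b = 639, c = 127, d = 151.
OR = (a·d)/(b·c) = (1269 × 151) / (639 × 127) = 191619 / 81153 = 2.36121

2.361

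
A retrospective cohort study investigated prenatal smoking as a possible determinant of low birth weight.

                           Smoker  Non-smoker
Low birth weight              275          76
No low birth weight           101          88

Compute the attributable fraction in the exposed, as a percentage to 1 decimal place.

Reading the table with exposure as columns: a = 275 (Smoker, case), b = 101 (Smoker, non-case), c = 76 (Non-smoker, case), d = 88.
Risk in exposed = 275/376 = 0.73138; risk in unexposed = 76/164 = 0.46341.
RR = 0.73138/0.46341 = 1.57825
AR% = (RR − 1)/RR × 100 = (1.57825 − 1)/1.57825 × 100 = 36.6386%

36.6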